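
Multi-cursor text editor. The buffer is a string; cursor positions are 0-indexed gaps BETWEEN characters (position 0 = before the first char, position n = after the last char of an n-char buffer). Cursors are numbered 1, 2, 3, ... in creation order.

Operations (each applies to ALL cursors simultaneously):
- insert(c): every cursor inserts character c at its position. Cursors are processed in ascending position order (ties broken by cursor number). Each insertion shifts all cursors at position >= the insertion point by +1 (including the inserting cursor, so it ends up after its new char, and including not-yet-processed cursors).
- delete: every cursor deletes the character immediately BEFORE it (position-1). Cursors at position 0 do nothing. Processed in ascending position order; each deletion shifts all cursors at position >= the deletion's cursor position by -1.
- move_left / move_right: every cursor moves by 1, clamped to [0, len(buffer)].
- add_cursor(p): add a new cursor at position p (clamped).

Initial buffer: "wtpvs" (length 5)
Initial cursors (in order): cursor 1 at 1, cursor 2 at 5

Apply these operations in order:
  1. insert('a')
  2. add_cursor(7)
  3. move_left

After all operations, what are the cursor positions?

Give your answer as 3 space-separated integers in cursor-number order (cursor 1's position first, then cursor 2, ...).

Answer: 1 6 6

Derivation:
After op 1 (insert('a')): buffer="watpvsa" (len 7), cursors c1@2 c2@7, authorship .1....2
After op 2 (add_cursor(7)): buffer="watpvsa" (len 7), cursors c1@2 c2@7 c3@7, authorship .1....2
After op 3 (move_left): buffer="watpvsa" (len 7), cursors c1@1 c2@6 c3@6, authorship .1....2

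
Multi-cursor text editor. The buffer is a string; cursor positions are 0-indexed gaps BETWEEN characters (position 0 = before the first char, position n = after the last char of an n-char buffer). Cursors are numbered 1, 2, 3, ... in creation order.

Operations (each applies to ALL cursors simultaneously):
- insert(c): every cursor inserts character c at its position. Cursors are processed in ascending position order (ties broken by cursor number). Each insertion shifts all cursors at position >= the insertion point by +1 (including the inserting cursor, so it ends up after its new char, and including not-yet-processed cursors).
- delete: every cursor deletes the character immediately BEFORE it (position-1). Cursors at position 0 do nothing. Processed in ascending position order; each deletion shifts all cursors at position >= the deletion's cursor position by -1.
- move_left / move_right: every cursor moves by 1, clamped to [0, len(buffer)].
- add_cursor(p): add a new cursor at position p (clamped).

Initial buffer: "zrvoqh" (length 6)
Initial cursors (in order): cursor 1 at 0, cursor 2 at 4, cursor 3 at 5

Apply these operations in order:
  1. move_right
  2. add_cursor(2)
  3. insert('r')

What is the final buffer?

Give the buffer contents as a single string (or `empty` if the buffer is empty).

After op 1 (move_right): buffer="zrvoqh" (len 6), cursors c1@1 c2@5 c3@6, authorship ......
After op 2 (add_cursor(2)): buffer="zrvoqh" (len 6), cursors c1@1 c4@2 c2@5 c3@6, authorship ......
After op 3 (insert('r')): buffer="zrrrvoqrhr" (len 10), cursors c1@2 c4@4 c2@8 c3@10, authorship .1.4...2.3

Answer: zrrrvoqrhr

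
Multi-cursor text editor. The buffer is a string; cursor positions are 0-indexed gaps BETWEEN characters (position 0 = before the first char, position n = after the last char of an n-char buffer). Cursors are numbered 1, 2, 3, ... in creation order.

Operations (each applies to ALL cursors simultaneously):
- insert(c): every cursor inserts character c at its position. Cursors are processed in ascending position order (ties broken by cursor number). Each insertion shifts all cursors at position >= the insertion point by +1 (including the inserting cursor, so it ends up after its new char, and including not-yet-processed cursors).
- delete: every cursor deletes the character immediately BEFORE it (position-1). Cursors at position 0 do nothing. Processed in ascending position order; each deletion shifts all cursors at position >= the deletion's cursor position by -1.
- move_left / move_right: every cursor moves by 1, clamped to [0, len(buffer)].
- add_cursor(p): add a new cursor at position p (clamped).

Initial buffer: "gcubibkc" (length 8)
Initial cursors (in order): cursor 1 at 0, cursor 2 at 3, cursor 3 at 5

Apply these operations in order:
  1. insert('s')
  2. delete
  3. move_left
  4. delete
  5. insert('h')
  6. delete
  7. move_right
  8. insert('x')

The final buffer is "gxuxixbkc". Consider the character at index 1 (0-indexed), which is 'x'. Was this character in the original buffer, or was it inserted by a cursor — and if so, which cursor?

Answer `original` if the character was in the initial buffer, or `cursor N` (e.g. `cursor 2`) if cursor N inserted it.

Answer: cursor 1

Derivation:
After op 1 (insert('s')): buffer="sgcusbisbkc" (len 11), cursors c1@1 c2@5 c3@8, authorship 1...2..3...
After op 2 (delete): buffer="gcubibkc" (len 8), cursors c1@0 c2@3 c3@5, authorship ........
After op 3 (move_left): buffer="gcubibkc" (len 8), cursors c1@0 c2@2 c3@4, authorship ........
After op 4 (delete): buffer="guibkc" (len 6), cursors c1@0 c2@1 c3@2, authorship ......
After op 5 (insert('h')): buffer="hghuhibkc" (len 9), cursors c1@1 c2@3 c3@5, authorship 1.2.3....
After op 6 (delete): buffer="guibkc" (len 6), cursors c1@0 c2@1 c3@2, authorship ......
After op 7 (move_right): buffer="guibkc" (len 6), cursors c1@1 c2@2 c3@3, authorship ......
After op 8 (insert('x')): buffer="gxuxixbkc" (len 9), cursors c1@2 c2@4 c3@6, authorship .1.2.3...
Authorship (.=original, N=cursor N): . 1 . 2 . 3 . . .
Index 1: author = 1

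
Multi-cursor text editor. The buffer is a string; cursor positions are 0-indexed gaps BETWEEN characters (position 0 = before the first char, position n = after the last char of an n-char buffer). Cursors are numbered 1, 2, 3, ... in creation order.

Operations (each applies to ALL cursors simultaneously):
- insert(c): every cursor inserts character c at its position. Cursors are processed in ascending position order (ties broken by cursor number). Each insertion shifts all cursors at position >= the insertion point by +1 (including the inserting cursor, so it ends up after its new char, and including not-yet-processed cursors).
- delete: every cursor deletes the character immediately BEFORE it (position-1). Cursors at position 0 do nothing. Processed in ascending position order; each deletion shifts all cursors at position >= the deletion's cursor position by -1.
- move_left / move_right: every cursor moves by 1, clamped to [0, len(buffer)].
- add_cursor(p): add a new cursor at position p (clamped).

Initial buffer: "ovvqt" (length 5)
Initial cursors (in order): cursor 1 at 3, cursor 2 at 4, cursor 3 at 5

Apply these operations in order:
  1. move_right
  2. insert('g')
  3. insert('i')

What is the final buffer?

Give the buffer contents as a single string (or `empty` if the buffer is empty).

After op 1 (move_right): buffer="ovvqt" (len 5), cursors c1@4 c2@5 c3@5, authorship .....
After op 2 (insert('g')): buffer="ovvqgtgg" (len 8), cursors c1@5 c2@8 c3@8, authorship ....1.23
After op 3 (insert('i')): buffer="ovvqgitggii" (len 11), cursors c1@6 c2@11 c3@11, authorship ....11.2323

Answer: ovvqgitggii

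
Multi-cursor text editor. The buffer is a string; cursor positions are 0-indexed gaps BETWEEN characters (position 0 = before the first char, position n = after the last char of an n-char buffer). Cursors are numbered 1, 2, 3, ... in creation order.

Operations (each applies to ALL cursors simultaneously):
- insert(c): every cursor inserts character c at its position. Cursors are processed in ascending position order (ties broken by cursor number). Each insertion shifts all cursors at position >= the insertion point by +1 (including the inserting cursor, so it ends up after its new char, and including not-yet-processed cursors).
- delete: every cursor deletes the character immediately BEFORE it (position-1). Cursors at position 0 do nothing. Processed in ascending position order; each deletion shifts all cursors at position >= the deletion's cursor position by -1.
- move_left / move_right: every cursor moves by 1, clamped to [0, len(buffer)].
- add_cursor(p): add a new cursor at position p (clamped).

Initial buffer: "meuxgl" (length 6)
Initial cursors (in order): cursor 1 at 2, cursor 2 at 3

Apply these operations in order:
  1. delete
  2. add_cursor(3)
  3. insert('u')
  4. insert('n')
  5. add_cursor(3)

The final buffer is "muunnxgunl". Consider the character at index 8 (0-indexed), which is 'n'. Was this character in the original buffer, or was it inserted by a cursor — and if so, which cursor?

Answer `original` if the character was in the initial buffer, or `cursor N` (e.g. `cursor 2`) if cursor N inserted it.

Answer: cursor 3

Derivation:
After op 1 (delete): buffer="mxgl" (len 4), cursors c1@1 c2@1, authorship ....
After op 2 (add_cursor(3)): buffer="mxgl" (len 4), cursors c1@1 c2@1 c3@3, authorship ....
After op 3 (insert('u')): buffer="muuxgul" (len 7), cursors c1@3 c2@3 c3@6, authorship .12..3.
After op 4 (insert('n')): buffer="muunnxgunl" (len 10), cursors c1@5 c2@5 c3@9, authorship .1212..33.
After op 5 (add_cursor(3)): buffer="muunnxgunl" (len 10), cursors c4@3 c1@5 c2@5 c3@9, authorship .1212..33.
Authorship (.=original, N=cursor N): . 1 2 1 2 . . 3 3 .
Index 8: author = 3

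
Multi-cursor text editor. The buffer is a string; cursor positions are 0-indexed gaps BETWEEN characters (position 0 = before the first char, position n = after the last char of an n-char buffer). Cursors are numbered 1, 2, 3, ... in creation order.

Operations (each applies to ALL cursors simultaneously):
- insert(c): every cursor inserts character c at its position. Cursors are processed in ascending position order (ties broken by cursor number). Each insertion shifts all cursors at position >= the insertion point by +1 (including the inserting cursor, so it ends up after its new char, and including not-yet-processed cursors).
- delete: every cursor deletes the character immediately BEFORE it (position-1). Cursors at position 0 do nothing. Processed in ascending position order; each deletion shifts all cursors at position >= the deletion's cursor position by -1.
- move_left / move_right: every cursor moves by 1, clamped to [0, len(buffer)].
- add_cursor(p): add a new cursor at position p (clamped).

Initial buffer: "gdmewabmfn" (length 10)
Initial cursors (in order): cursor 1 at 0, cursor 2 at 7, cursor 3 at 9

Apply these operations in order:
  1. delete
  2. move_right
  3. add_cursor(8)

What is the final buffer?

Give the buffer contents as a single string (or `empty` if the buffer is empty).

After op 1 (delete): buffer="gdmewamn" (len 8), cursors c1@0 c2@6 c3@7, authorship ........
After op 2 (move_right): buffer="gdmewamn" (len 8), cursors c1@1 c2@7 c3@8, authorship ........
After op 3 (add_cursor(8)): buffer="gdmewamn" (len 8), cursors c1@1 c2@7 c3@8 c4@8, authorship ........

Answer: gdmewamn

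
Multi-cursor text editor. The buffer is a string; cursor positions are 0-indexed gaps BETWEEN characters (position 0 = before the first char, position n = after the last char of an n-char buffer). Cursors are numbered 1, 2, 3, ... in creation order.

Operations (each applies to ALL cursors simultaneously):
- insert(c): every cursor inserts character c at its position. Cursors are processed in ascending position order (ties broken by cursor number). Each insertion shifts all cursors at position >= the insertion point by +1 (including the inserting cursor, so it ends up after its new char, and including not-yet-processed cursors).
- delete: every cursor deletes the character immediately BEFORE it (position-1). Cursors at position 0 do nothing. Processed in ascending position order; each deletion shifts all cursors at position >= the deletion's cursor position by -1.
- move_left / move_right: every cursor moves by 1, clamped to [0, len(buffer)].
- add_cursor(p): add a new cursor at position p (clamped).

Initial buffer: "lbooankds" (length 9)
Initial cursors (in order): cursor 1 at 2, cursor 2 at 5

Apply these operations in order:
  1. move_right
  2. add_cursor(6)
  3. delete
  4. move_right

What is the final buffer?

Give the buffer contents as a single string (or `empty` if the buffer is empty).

Answer: lbokds

Derivation:
After op 1 (move_right): buffer="lbooankds" (len 9), cursors c1@3 c2@6, authorship .........
After op 2 (add_cursor(6)): buffer="lbooankds" (len 9), cursors c1@3 c2@6 c3@6, authorship .........
After op 3 (delete): buffer="lbokds" (len 6), cursors c1@2 c2@3 c3@3, authorship ......
After op 4 (move_right): buffer="lbokds" (len 6), cursors c1@3 c2@4 c3@4, authorship ......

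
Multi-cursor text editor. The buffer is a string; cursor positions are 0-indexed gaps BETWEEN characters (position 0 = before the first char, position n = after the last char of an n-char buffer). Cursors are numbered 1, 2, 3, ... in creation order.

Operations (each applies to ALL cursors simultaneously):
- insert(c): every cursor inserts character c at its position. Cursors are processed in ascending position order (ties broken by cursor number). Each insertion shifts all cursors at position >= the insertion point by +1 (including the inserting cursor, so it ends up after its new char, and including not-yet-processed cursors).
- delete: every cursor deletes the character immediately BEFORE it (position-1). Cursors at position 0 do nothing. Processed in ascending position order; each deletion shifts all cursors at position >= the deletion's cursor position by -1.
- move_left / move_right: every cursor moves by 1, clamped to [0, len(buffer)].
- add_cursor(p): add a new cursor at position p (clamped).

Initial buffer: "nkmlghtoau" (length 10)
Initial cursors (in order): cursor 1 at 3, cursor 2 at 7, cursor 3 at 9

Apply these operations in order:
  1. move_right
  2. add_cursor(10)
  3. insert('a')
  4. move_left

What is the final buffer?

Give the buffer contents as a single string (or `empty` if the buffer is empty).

After op 1 (move_right): buffer="nkmlghtoau" (len 10), cursors c1@4 c2@8 c3@10, authorship ..........
After op 2 (add_cursor(10)): buffer="nkmlghtoau" (len 10), cursors c1@4 c2@8 c3@10 c4@10, authorship ..........
After op 3 (insert('a')): buffer="nkmlaghtoaauaa" (len 14), cursors c1@5 c2@10 c3@14 c4@14, authorship ....1....2..34
After op 4 (move_left): buffer="nkmlaghtoaauaa" (len 14), cursors c1@4 c2@9 c3@13 c4@13, authorship ....1....2..34

Answer: nkmlaghtoaauaa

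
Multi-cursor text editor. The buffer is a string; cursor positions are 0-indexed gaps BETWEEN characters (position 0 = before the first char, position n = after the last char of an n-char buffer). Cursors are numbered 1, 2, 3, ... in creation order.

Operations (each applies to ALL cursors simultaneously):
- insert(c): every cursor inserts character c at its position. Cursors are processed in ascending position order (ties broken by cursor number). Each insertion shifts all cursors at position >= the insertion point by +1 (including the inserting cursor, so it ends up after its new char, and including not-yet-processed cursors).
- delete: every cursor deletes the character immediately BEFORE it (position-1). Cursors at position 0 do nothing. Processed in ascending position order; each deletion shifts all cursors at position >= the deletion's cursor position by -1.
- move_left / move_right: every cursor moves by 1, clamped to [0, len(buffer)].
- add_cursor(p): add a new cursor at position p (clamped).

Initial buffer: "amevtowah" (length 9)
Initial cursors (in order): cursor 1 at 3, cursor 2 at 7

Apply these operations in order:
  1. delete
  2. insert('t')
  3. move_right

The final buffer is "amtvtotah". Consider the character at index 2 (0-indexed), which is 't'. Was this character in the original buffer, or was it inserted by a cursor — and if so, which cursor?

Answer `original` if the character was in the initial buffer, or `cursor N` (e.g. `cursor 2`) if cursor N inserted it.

Answer: cursor 1

Derivation:
After op 1 (delete): buffer="amvtoah" (len 7), cursors c1@2 c2@5, authorship .......
After op 2 (insert('t')): buffer="amtvtotah" (len 9), cursors c1@3 c2@7, authorship ..1...2..
After op 3 (move_right): buffer="amtvtotah" (len 9), cursors c1@4 c2@8, authorship ..1...2..
Authorship (.=original, N=cursor N): . . 1 . . . 2 . .
Index 2: author = 1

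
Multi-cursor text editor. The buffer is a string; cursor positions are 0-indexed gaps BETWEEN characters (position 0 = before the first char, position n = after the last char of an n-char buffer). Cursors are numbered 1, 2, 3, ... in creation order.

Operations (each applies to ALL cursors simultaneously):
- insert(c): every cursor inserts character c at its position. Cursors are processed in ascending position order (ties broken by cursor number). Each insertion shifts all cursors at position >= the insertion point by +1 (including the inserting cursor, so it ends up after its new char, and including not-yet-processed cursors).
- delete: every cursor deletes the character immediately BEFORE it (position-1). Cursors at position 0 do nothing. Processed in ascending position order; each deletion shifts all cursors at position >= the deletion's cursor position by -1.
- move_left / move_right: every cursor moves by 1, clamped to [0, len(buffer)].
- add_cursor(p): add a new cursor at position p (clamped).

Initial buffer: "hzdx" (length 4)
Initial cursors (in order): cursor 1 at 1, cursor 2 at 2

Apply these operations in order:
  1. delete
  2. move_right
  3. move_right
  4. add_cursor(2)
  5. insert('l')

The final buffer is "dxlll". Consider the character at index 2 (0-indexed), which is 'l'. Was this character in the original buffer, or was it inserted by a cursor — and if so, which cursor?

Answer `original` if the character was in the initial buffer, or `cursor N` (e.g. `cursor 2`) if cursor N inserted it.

Answer: cursor 1

Derivation:
After op 1 (delete): buffer="dx" (len 2), cursors c1@0 c2@0, authorship ..
After op 2 (move_right): buffer="dx" (len 2), cursors c1@1 c2@1, authorship ..
After op 3 (move_right): buffer="dx" (len 2), cursors c1@2 c2@2, authorship ..
After op 4 (add_cursor(2)): buffer="dx" (len 2), cursors c1@2 c2@2 c3@2, authorship ..
After op 5 (insert('l')): buffer="dxlll" (len 5), cursors c1@5 c2@5 c3@5, authorship ..123
Authorship (.=original, N=cursor N): . . 1 2 3
Index 2: author = 1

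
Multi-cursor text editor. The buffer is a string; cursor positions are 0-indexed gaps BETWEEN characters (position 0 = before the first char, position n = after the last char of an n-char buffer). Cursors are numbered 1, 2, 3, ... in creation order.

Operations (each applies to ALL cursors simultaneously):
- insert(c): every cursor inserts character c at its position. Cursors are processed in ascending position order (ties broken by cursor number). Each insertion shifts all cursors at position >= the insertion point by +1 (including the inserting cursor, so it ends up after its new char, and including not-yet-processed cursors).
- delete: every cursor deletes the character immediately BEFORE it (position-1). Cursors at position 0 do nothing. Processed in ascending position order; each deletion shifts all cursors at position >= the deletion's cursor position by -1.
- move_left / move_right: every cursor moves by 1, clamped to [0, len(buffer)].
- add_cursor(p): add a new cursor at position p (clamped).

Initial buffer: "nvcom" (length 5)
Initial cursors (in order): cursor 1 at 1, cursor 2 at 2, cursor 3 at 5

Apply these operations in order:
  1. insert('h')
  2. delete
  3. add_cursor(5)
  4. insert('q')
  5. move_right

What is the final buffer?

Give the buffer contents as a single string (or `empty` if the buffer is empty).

After op 1 (insert('h')): buffer="nhvhcomh" (len 8), cursors c1@2 c2@4 c3@8, authorship .1.2...3
After op 2 (delete): buffer="nvcom" (len 5), cursors c1@1 c2@2 c3@5, authorship .....
After op 3 (add_cursor(5)): buffer="nvcom" (len 5), cursors c1@1 c2@2 c3@5 c4@5, authorship .....
After op 4 (insert('q')): buffer="nqvqcomqq" (len 9), cursors c1@2 c2@4 c3@9 c4@9, authorship .1.2...34
After op 5 (move_right): buffer="nqvqcomqq" (len 9), cursors c1@3 c2@5 c3@9 c4@9, authorship .1.2...34

Answer: nqvqcomqq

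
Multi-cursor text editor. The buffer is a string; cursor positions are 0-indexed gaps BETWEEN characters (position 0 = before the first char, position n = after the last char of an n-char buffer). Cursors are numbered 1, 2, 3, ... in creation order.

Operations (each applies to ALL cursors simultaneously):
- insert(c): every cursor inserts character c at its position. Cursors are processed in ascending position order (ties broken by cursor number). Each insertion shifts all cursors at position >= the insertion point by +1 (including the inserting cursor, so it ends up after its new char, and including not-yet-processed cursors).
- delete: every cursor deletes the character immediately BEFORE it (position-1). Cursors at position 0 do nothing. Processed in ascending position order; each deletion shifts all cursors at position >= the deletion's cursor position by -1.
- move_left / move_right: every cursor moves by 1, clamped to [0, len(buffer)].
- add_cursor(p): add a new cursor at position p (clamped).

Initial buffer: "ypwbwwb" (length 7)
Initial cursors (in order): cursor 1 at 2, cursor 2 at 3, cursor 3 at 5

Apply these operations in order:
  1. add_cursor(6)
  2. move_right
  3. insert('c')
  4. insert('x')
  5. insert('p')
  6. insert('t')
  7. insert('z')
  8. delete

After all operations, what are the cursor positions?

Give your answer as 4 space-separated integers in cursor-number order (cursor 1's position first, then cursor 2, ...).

Answer: 7 12 18 23

Derivation:
After op 1 (add_cursor(6)): buffer="ypwbwwb" (len 7), cursors c1@2 c2@3 c3@5 c4@6, authorship .......
After op 2 (move_right): buffer="ypwbwwb" (len 7), cursors c1@3 c2@4 c3@6 c4@7, authorship .......
After op 3 (insert('c')): buffer="ypwcbcwwcbc" (len 11), cursors c1@4 c2@6 c3@9 c4@11, authorship ...1.2..3.4
After op 4 (insert('x')): buffer="ypwcxbcxwwcxbcx" (len 15), cursors c1@5 c2@8 c3@12 c4@15, authorship ...11.22..33.44
After op 5 (insert('p')): buffer="ypwcxpbcxpwwcxpbcxp" (len 19), cursors c1@6 c2@10 c3@15 c4@19, authorship ...111.222..333.444
After op 6 (insert('t')): buffer="ypwcxptbcxptwwcxptbcxpt" (len 23), cursors c1@7 c2@12 c3@18 c4@23, authorship ...1111.2222..3333.4444
After op 7 (insert('z')): buffer="ypwcxptzbcxptzwwcxptzbcxptz" (len 27), cursors c1@8 c2@14 c3@21 c4@27, authorship ...11111.22222..33333.44444
After op 8 (delete): buffer="ypwcxptbcxptwwcxptbcxpt" (len 23), cursors c1@7 c2@12 c3@18 c4@23, authorship ...1111.2222..3333.4444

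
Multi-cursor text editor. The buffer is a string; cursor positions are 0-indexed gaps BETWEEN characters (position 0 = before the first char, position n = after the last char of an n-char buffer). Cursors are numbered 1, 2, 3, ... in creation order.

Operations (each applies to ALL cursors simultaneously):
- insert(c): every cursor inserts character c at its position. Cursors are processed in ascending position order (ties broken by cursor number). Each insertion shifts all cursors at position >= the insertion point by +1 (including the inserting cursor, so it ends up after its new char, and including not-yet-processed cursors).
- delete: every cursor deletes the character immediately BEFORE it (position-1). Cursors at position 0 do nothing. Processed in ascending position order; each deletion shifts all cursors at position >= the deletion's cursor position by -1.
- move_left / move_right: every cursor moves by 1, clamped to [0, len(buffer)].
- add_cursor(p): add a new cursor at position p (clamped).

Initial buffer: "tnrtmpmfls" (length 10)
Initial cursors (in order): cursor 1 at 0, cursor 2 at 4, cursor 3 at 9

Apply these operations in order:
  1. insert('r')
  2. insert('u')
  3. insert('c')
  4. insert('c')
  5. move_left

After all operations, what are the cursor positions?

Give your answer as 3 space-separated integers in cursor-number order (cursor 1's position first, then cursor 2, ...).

After op 1 (insert('r')): buffer="rtnrtrmpmflrs" (len 13), cursors c1@1 c2@6 c3@12, authorship 1....2.....3.
After op 2 (insert('u')): buffer="rutnrtrumpmflrus" (len 16), cursors c1@2 c2@8 c3@15, authorship 11....22.....33.
After op 3 (insert('c')): buffer="ructnrtrucmpmflrucs" (len 19), cursors c1@3 c2@10 c3@18, authorship 111....222.....333.
After op 4 (insert('c')): buffer="rucctnrtruccmpmflruccs" (len 22), cursors c1@4 c2@12 c3@21, authorship 1111....2222.....3333.
After op 5 (move_left): buffer="rucctnrtruccmpmflruccs" (len 22), cursors c1@3 c2@11 c3@20, authorship 1111....2222.....3333.

Answer: 3 11 20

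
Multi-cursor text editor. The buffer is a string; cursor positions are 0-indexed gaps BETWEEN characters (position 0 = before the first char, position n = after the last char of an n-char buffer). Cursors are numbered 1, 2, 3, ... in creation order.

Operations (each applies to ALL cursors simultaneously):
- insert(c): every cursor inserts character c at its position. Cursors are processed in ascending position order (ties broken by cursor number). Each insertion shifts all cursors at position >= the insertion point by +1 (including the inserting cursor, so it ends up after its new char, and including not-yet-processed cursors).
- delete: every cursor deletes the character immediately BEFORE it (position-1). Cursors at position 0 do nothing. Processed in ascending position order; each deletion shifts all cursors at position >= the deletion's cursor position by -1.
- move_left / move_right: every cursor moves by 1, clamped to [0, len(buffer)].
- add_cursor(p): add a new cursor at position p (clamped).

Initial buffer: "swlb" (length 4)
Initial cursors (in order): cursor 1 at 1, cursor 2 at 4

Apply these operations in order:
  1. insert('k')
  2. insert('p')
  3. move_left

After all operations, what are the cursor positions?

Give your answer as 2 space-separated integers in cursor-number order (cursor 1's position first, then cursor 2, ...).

Answer: 2 7

Derivation:
After op 1 (insert('k')): buffer="skwlbk" (len 6), cursors c1@2 c2@6, authorship .1...2
After op 2 (insert('p')): buffer="skpwlbkp" (len 8), cursors c1@3 c2@8, authorship .11...22
After op 3 (move_left): buffer="skpwlbkp" (len 8), cursors c1@2 c2@7, authorship .11...22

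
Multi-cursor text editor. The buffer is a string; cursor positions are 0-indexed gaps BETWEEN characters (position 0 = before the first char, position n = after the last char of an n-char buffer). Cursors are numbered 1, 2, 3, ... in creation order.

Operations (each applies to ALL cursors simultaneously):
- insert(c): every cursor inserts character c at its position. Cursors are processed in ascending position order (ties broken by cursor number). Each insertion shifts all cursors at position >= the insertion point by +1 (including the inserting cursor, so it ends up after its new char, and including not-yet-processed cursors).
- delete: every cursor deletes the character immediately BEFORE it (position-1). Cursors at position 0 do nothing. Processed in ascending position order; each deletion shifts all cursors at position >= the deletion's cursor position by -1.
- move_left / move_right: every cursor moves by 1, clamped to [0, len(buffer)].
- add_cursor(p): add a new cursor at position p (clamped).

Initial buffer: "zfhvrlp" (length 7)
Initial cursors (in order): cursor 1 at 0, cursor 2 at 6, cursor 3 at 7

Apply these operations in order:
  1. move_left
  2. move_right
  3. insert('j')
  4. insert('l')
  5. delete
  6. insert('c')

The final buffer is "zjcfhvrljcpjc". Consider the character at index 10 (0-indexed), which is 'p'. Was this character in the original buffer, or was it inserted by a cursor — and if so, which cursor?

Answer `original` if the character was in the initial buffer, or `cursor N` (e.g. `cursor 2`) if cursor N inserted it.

Answer: original

Derivation:
After op 1 (move_left): buffer="zfhvrlp" (len 7), cursors c1@0 c2@5 c3@6, authorship .......
After op 2 (move_right): buffer="zfhvrlp" (len 7), cursors c1@1 c2@6 c3@7, authorship .......
After op 3 (insert('j')): buffer="zjfhvrljpj" (len 10), cursors c1@2 c2@8 c3@10, authorship .1.....2.3
After op 4 (insert('l')): buffer="zjlfhvrljlpjl" (len 13), cursors c1@3 c2@10 c3@13, authorship .11.....22.33
After op 5 (delete): buffer="zjfhvrljpj" (len 10), cursors c1@2 c2@8 c3@10, authorship .1.....2.3
After op 6 (insert('c')): buffer="zjcfhvrljcpjc" (len 13), cursors c1@3 c2@10 c3@13, authorship .11.....22.33
Authorship (.=original, N=cursor N): . 1 1 . . . . . 2 2 . 3 3
Index 10: author = original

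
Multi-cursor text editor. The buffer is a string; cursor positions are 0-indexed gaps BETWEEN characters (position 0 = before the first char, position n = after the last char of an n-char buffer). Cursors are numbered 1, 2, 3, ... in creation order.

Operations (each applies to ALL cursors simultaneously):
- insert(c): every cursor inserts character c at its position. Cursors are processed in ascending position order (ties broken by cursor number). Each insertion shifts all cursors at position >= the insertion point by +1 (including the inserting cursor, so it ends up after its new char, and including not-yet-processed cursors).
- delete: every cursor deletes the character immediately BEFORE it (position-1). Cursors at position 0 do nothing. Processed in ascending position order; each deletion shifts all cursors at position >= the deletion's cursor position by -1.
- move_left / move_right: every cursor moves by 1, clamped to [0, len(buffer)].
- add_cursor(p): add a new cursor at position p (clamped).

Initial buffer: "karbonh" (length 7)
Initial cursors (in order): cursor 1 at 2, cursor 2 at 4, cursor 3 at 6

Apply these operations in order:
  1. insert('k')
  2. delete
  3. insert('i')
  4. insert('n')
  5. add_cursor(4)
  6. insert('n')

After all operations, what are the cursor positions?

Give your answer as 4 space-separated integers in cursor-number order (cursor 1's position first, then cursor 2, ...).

Answer: 6 11 16 6

Derivation:
After op 1 (insert('k')): buffer="kakrbkonkh" (len 10), cursors c1@3 c2@6 c3@9, authorship ..1..2..3.
After op 2 (delete): buffer="karbonh" (len 7), cursors c1@2 c2@4 c3@6, authorship .......
After op 3 (insert('i')): buffer="kairbionih" (len 10), cursors c1@3 c2@6 c3@9, authorship ..1..2..3.
After op 4 (insert('n')): buffer="kainrbinoninh" (len 13), cursors c1@4 c2@8 c3@12, authorship ..11..22..33.
After op 5 (add_cursor(4)): buffer="kainrbinoninh" (len 13), cursors c1@4 c4@4 c2@8 c3@12, authorship ..11..22..33.
After op 6 (insert('n')): buffer="kainnnrbinnoninnh" (len 17), cursors c1@6 c4@6 c2@11 c3@16, authorship ..1114..222..333.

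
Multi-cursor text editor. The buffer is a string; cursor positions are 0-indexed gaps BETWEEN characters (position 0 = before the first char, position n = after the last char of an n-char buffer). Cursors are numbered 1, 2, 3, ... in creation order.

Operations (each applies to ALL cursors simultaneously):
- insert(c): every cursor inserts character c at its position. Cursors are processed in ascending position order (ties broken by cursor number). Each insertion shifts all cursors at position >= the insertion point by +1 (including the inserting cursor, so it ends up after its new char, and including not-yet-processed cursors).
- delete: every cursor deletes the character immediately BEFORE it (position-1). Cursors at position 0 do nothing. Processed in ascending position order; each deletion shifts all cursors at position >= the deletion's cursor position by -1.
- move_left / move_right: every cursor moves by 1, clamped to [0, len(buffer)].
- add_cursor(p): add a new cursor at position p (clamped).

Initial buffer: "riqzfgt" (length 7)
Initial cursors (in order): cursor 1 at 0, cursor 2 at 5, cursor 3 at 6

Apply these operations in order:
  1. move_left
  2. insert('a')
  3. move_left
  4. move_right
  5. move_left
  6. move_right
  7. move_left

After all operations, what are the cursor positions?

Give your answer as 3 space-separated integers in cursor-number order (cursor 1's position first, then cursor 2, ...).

After op 1 (move_left): buffer="riqzfgt" (len 7), cursors c1@0 c2@4 c3@5, authorship .......
After op 2 (insert('a')): buffer="ariqzafagt" (len 10), cursors c1@1 c2@6 c3@8, authorship 1....2.3..
After op 3 (move_left): buffer="ariqzafagt" (len 10), cursors c1@0 c2@5 c3@7, authorship 1....2.3..
After op 4 (move_right): buffer="ariqzafagt" (len 10), cursors c1@1 c2@6 c3@8, authorship 1....2.3..
After op 5 (move_left): buffer="ariqzafagt" (len 10), cursors c1@0 c2@5 c3@7, authorship 1....2.3..
After op 6 (move_right): buffer="ariqzafagt" (len 10), cursors c1@1 c2@6 c3@8, authorship 1....2.3..
After op 7 (move_left): buffer="ariqzafagt" (len 10), cursors c1@0 c2@5 c3@7, authorship 1....2.3..

Answer: 0 5 7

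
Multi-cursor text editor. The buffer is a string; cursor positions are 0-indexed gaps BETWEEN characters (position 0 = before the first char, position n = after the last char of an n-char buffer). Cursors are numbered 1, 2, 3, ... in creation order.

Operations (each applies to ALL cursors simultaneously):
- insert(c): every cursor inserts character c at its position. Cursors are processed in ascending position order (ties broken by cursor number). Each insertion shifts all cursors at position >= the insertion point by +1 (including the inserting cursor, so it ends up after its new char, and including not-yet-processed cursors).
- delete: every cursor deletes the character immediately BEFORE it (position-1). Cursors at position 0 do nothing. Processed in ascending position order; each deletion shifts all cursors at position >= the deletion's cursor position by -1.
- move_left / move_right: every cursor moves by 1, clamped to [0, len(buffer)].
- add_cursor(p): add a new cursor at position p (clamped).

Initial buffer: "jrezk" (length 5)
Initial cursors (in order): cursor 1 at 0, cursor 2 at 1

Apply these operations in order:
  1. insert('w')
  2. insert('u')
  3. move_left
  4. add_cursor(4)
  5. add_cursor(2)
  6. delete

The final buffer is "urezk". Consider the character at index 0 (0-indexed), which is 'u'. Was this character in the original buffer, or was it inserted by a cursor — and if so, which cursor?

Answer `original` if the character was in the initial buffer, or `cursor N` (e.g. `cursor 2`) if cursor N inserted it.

After op 1 (insert('w')): buffer="wjwrezk" (len 7), cursors c1@1 c2@3, authorship 1.2....
After op 2 (insert('u')): buffer="wujwurezk" (len 9), cursors c1@2 c2@5, authorship 11.22....
After op 3 (move_left): buffer="wujwurezk" (len 9), cursors c1@1 c2@4, authorship 11.22....
After op 4 (add_cursor(4)): buffer="wujwurezk" (len 9), cursors c1@1 c2@4 c3@4, authorship 11.22....
After op 5 (add_cursor(2)): buffer="wujwurezk" (len 9), cursors c1@1 c4@2 c2@4 c3@4, authorship 11.22....
After op 6 (delete): buffer="urezk" (len 5), cursors c1@0 c2@0 c3@0 c4@0, authorship 2....
Authorship (.=original, N=cursor N): 2 . . . .
Index 0: author = 2

Answer: cursor 2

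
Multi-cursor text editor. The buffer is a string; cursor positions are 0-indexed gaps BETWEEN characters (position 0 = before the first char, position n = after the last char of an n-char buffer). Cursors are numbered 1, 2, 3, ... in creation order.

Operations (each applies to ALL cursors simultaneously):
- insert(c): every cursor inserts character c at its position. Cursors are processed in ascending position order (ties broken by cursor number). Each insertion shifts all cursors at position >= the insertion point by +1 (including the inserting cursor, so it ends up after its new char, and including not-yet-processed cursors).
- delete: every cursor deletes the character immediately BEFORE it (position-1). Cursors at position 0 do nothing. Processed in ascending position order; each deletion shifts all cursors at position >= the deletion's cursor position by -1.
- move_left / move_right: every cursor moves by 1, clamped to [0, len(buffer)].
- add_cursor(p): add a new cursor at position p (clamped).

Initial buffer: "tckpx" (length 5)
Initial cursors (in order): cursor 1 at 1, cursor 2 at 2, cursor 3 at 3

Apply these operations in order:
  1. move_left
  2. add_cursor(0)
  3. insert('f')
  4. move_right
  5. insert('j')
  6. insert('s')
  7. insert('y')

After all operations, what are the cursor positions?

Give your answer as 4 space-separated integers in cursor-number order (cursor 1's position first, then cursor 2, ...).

After op 1 (move_left): buffer="tckpx" (len 5), cursors c1@0 c2@1 c3@2, authorship .....
After op 2 (add_cursor(0)): buffer="tckpx" (len 5), cursors c1@0 c4@0 c2@1 c3@2, authorship .....
After op 3 (insert('f')): buffer="fftfcfkpx" (len 9), cursors c1@2 c4@2 c2@4 c3@6, authorship 14.2.3...
After op 4 (move_right): buffer="fftfcfkpx" (len 9), cursors c1@3 c4@3 c2@5 c3@7, authorship 14.2.3...
After op 5 (insert('j')): buffer="fftjjfcjfkjpx" (len 13), cursors c1@5 c4@5 c2@8 c3@11, authorship 14.142.23.3..
After op 6 (insert('s')): buffer="fftjjssfcjsfkjspx" (len 17), cursors c1@7 c4@7 c2@11 c3@15, authorship 14.14142.223.33..
After op 7 (insert('y')): buffer="fftjjssyyfcjsyfkjsypx" (len 21), cursors c1@9 c4@9 c2@14 c3@19, authorship 14.1414142.2223.333..

Answer: 9 14 19 9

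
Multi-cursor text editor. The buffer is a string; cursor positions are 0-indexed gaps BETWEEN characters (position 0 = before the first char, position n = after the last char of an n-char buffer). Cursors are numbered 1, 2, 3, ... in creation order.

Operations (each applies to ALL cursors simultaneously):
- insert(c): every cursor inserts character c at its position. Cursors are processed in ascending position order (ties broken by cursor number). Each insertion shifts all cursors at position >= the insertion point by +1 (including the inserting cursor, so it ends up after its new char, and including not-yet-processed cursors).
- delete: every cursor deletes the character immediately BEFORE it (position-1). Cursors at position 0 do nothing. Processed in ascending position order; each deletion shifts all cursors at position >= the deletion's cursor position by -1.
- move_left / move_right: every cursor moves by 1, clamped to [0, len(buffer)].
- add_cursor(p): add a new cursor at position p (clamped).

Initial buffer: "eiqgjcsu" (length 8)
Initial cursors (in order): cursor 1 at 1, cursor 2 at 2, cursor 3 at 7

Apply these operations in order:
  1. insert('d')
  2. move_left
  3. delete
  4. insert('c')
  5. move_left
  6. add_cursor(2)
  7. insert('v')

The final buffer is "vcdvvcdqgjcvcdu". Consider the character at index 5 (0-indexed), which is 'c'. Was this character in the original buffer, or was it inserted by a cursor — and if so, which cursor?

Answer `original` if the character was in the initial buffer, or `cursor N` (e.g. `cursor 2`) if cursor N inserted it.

After op 1 (insert('d')): buffer="edidqgjcsdu" (len 11), cursors c1@2 c2@4 c3@10, authorship .1.2.....3.
After op 2 (move_left): buffer="edidqgjcsdu" (len 11), cursors c1@1 c2@3 c3@9, authorship .1.2.....3.
After op 3 (delete): buffer="ddqgjcdu" (len 8), cursors c1@0 c2@1 c3@6, authorship 12....3.
After op 4 (insert('c')): buffer="cdcdqgjccdu" (len 11), cursors c1@1 c2@3 c3@9, authorship 1122....33.
After op 5 (move_left): buffer="cdcdqgjccdu" (len 11), cursors c1@0 c2@2 c3@8, authorship 1122....33.
After op 6 (add_cursor(2)): buffer="cdcdqgjccdu" (len 11), cursors c1@0 c2@2 c4@2 c3@8, authorship 1122....33.
After op 7 (insert('v')): buffer="vcdvvcdqgjcvcdu" (len 15), cursors c1@1 c2@5 c4@5 c3@12, authorship 1112422....333.
Authorship (.=original, N=cursor N): 1 1 1 2 4 2 2 . . . . 3 3 3 .
Index 5: author = 2

Answer: cursor 2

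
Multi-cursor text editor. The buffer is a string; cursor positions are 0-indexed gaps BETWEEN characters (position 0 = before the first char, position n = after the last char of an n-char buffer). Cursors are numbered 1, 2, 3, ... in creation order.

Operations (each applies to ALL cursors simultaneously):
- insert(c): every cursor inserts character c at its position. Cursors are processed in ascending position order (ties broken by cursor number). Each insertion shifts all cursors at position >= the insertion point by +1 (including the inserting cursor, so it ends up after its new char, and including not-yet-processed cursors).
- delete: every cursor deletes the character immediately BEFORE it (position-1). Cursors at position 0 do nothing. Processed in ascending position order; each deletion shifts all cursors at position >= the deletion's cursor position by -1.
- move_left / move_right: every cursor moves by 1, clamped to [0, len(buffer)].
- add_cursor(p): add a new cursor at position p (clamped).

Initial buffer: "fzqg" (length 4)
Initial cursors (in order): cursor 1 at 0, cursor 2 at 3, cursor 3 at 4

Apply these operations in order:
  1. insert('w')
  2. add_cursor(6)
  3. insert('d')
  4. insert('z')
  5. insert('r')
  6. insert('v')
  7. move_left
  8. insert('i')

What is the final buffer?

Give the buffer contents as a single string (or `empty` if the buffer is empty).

After op 1 (insert('w')): buffer="wfzqwgw" (len 7), cursors c1@1 c2@5 c3@7, authorship 1...2.3
After op 2 (add_cursor(6)): buffer="wfzqwgw" (len 7), cursors c1@1 c2@5 c4@6 c3@7, authorship 1...2.3
After op 3 (insert('d')): buffer="wdfzqwdgdwd" (len 11), cursors c1@2 c2@7 c4@9 c3@11, authorship 11...22.433
After op 4 (insert('z')): buffer="wdzfzqwdzgdzwdz" (len 15), cursors c1@3 c2@9 c4@12 c3@15, authorship 111...222.44333
After op 5 (insert('r')): buffer="wdzrfzqwdzrgdzrwdzr" (len 19), cursors c1@4 c2@11 c4@15 c3@19, authorship 1111...2222.4443333
After op 6 (insert('v')): buffer="wdzrvfzqwdzrvgdzrvwdzrv" (len 23), cursors c1@5 c2@13 c4@18 c3@23, authorship 11111...22222.444433333
After op 7 (move_left): buffer="wdzrvfzqwdzrvgdzrvwdzrv" (len 23), cursors c1@4 c2@12 c4@17 c3@22, authorship 11111...22222.444433333
After op 8 (insert('i')): buffer="wdzrivfzqwdzrivgdzrivwdzriv" (len 27), cursors c1@5 c2@14 c4@20 c3@26, authorship 111111...222222.44444333333

Answer: wdzrivfzqwdzrivgdzrivwdzriv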